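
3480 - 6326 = - 2846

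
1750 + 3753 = 5503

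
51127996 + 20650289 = 71778285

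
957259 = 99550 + 857709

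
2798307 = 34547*81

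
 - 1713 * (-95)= 162735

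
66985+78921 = 145906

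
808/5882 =404/2941 =0.14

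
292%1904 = 292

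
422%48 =38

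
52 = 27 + 25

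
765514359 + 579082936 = 1344597295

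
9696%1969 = 1820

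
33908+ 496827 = 530735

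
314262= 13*24174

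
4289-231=4058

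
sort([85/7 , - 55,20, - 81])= [ - 81, - 55,85/7, 20 ] 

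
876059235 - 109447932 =766611303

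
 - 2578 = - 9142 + 6564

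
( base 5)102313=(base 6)24002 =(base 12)2002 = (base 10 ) 3458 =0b110110000010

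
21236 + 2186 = 23422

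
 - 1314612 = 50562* ( - 26)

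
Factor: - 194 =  - 2^1*97^1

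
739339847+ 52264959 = 791604806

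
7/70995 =7/70995 = 0.00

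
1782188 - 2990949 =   -  1208761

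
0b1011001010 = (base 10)714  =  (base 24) 15I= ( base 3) 222110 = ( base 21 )1d0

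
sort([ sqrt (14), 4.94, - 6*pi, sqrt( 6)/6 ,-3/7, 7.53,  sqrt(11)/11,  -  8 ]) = [  -  6*pi,- 8,  -  3/7, sqrt(11 )/11 , sqrt(6)/6, sqrt(14), 4.94, 7.53] 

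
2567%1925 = 642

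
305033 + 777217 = 1082250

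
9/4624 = 9/4624 = 0.00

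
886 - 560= 326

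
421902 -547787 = -125885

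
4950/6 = 825 =825.00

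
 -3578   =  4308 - 7886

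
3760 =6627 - 2867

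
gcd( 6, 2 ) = 2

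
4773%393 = 57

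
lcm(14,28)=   28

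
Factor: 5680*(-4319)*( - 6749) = 2^4*5^1*7^1*17^1*71^1* 397^1 * 617^1= 165565928080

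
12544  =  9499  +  3045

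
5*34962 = 174810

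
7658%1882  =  130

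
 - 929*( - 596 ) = 553684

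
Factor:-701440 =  - 2^10*5^1* 137^1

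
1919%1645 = 274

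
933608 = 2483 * 376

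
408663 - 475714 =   -  67051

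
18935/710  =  3787/142  =  26.67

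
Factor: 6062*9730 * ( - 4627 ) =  -2^2*5^1*7^3*139^1 * 433^1*661^1  =  -  272915544020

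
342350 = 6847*50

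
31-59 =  - 28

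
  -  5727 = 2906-8633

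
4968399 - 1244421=3723978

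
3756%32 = 12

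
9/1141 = 9/1141   =  0.01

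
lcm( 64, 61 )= 3904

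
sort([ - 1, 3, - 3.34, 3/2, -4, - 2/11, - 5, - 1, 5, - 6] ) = [ - 6  ,-5, - 4, - 3.34 , - 1, - 1, - 2/11,3/2, 3 , 5] 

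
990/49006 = 495/24503 = 0.02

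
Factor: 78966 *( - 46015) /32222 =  - 3^2*5^1*41^1*107^1 * 9203^1* 16111^( - 1 ) = -  1816810245/16111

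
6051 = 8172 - 2121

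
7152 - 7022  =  130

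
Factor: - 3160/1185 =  -8/3 = - 2^3*3^(  -  1)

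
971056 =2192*443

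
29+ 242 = 271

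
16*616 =9856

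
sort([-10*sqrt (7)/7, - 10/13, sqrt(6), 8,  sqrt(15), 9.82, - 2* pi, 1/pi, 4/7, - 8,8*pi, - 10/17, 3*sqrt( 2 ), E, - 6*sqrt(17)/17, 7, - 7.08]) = [ - 8, - 7.08 , - 2  *pi, - 10*sqrt( 7)/7, - 6*sqrt( 17) /17, - 10/13 , - 10/17,1/pi, 4/7, sqrt ( 6),E, sqrt(15), 3*sqrt(2),7,8,9.82, 8*pi ]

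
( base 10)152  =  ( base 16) 98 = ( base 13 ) B9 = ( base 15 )A2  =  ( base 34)4g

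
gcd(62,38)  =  2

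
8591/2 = 4295 + 1/2 = 4295.50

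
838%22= 2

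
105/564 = 35/188 =0.19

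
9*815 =7335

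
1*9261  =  9261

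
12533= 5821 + 6712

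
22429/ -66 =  - 2039/6 =-339.83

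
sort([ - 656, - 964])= [ - 964, - 656]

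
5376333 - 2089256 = 3287077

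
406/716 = 203/358 = 0.57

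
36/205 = 36/205 = 0.18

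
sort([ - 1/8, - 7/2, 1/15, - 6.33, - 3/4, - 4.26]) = [ - 6.33, - 4.26, - 7/2,-3/4,- 1/8, 1/15]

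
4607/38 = 121 + 9/38 = 121.24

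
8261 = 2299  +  5962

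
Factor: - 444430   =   - 2^1*5^1*7^2*907^1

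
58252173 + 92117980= 150370153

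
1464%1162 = 302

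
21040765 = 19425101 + 1615664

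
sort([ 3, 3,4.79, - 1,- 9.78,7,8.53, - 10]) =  [-10, - 9.78 ,-1,  3, 3,4.79,7 , 8.53] 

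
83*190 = 15770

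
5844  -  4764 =1080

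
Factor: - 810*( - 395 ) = 319950 = 2^1*3^4*5^2*79^1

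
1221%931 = 290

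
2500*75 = 187500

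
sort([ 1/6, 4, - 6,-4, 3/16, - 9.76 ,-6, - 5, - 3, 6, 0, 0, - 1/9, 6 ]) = [ - 9.76,-6, - 6, -5, - 4, - 3,-1/9,0, 0, 1/6, 3/16,4, 6, 6 ]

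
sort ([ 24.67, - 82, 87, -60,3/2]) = [- 82, -60, 3/2,24.67, 87]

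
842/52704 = 421/26352 = 0.02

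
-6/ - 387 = 2/129 = 0.02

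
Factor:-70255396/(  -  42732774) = 35127698/21366387 = 2^1*3^ ( - 2)*7^(-1)*67^1*229^(-1 )*1481^(-1 )*262147^1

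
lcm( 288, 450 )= 7200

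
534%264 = 6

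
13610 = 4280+9330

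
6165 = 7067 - 902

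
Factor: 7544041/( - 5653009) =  - 23^( - 1 )*37^1*41^1*4973^1*245783^(-1) 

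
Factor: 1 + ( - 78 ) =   -  77 = -7^1*11^1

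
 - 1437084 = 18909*( - 76)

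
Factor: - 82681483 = - 19^1*331^1*13147^1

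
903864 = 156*5794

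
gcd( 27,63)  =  9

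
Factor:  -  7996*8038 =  - 2^3* 1999^1 * 4019^1 =-64271848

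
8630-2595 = 6035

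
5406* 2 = 10812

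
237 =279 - 42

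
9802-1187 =8615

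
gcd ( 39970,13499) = 1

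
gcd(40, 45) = 5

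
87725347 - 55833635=31891712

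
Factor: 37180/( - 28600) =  - 13/10 = -2^( - 1)*5^(-1) * 13^1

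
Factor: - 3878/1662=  - 3^ ( - 1)*7^1 = - 7/3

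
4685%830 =535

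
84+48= 132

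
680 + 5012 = 5692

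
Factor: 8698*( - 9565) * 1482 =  -123297020340 =-2^2*3^1*5^1*13^1* 19^1* 1913^1*4349^1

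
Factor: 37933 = 7^1 * 5419^1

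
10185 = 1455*7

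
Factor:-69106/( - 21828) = 2^ ( - 1 )*3^( - 1)*17^ ( - 1)*107^( - 1)*109^1*317^1 = 34553/10914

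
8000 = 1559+6441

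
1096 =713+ 383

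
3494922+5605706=9100628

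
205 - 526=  - 321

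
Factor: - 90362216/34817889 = -2^3*3^( - 1 ) * 7^1*23^1*233^( - 1)*49811^ (-1 )*70157^1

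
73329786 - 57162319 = 16167467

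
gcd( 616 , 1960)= 56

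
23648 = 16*1478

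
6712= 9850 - 3138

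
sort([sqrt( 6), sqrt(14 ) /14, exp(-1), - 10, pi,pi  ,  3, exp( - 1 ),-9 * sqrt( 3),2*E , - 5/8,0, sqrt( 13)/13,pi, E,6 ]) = [ - 9*sqrt ( 3), - 10, - 5/8, 0, sqrt(14 )/14, sqrt(13) /13,  exp( - 1 ), exp( - 1 ), sqrt( 6), E, 3, pi, pi, pi, 2 * E,6]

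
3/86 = 3/86 = 0.03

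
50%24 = 2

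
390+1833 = 2223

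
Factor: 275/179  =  5^2*11^1*179^( - 1 ) 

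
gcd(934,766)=2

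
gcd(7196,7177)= 1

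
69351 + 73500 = 142851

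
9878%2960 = 998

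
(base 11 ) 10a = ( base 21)65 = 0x83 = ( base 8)203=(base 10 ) 131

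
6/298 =3/149=0.02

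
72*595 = 42840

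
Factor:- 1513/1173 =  - 3^( - 1)*23^( - 1 )*89^1 = - 89/69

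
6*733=4398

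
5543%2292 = 959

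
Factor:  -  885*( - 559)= 494715 = 3^1*5^1*13^1*43^1 * 59^1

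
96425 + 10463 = 106888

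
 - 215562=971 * (-222)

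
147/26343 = 49/8781 = 0.01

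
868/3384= 217/846=0.26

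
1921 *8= 15368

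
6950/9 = 6950/9 =772.22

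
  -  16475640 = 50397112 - 66872752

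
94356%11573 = 1772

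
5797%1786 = 439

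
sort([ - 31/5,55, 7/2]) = [ - 31/5, 7/2,55 ]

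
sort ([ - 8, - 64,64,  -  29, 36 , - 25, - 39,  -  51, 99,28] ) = [ - 64, - 51, - 39, - 29, - 25 , - 8 , 28, 36, 64,99]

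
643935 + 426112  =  1070047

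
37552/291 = 129 + 13/291  =  129.04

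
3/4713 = 1/1571=0.00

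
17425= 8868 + 8557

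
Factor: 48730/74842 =5^1*11^1*23^( - 1)*443^1*1627^( - 1) = 24365/37421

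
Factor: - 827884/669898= -2^1*23^(-1 )*139^1*1489^1*14563^(  -  1 ) = -  413942/334949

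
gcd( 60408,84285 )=9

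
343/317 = 343/317  =  1.08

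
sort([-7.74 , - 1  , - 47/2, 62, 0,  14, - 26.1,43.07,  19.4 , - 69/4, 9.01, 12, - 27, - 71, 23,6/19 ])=[ - 71, -27, - 26.1,- 47/2, -69/4,-7.74,-1 , 0,6/19,9.01, 12,14  ,  19.4, 23,  43.07,62 ] 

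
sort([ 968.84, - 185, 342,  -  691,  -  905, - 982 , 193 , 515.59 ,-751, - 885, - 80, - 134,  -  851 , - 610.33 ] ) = [ - 982, - 905, - 885 , - 851 ,  -  751, - 691,-610.33,-185,- 134, - 80,193 , 342,515.59,968.84] 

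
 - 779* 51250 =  - 39923750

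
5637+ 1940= 7577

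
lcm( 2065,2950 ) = 20650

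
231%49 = 35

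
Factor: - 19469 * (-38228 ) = 2^2*19^1*503^1 * 19469^1 = 744260932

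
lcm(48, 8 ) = 48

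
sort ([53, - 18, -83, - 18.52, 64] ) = [ - 83,- 18.52, - 18, 53,  64] 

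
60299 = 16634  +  43665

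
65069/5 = 65069/5 = 13013.80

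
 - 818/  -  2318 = 409/1159 = 0.35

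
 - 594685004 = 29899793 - 624584797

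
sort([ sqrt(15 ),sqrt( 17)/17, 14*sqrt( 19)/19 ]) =[ sqrt(17)/17 , 14*sqrt(19 ) /19, sqrt( 15 ) ] 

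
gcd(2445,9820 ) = 5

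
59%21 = 17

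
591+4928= 5519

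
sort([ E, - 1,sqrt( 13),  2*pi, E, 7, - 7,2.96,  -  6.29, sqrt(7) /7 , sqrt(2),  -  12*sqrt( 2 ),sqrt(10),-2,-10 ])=[ - 12*sqrt(2 ), - 10, - 7, -6.29, - 2, - 1,  sqrt(7 ) /7,sqrt(2),  E,  E,  2.96,  sqrt( 10)  ,  sqrt (13),2*pi,7]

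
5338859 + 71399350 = 76738209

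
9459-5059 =4400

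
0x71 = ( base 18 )65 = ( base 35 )38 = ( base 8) 161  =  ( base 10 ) 113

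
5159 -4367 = 792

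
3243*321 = 1041003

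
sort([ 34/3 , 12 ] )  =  [ 34/3, 12]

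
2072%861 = 350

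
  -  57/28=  - 57/28= -2.04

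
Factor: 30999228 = 2^2*3^1* 13^1*17^1*11689^1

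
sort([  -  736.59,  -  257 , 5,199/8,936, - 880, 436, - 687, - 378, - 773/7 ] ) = [-880, - 736.59, - 687 ,-378 , - 257, - 773/7,5, 199/8,436,936 ] 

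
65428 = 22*2974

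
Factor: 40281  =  3^1*  29^1 * 463^1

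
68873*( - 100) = - 6887300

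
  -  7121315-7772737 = -14894052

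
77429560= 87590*884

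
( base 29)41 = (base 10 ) 117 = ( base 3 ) 11100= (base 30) 3R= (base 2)1110101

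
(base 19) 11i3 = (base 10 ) 7565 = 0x1d8d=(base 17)1930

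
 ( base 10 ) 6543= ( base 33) 609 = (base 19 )I27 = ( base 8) 14617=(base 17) 15af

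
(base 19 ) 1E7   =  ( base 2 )1001111010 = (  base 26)oa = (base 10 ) 634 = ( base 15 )2c4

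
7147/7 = 1021=1021.00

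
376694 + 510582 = 887276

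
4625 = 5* 925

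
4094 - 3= 4091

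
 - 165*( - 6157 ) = 1015905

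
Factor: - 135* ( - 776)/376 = 13095/47 = 3^3*5^1*47^( - 1 )*97^1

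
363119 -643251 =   -  280132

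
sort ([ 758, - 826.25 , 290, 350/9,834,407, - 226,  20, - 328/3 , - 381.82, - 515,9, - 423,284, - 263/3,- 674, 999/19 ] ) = [ - 826.25 ,-674, - 515,  -  423,-381.82, - 226, - 328/3, - 263/3, 9, 20, 350/9,999/19 , 284, 290,407,758, 834]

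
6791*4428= 30070548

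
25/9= 2+7/9  =  2.78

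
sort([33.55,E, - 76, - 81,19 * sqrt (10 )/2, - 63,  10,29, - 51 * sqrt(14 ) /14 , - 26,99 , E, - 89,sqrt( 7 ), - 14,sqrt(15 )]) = [ - 89, - 81,-76,  -  63, - 26, - 14, - 51* sqrt(14)/14,  sqrt( 7),  E,E , sqrt (15) , 10, 29,19*sqrt(10)/2,33.55,  99] 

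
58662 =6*9777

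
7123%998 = 137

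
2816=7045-4229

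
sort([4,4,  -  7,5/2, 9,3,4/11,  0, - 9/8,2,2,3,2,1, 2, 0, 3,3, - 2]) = [ - 7,-2, - 9/8 , 0,0,4/11,1,2,2,2,2,5/2,3,3,3,3, 4,4,9] 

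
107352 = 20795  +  86557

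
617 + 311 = 928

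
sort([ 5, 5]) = [5,5]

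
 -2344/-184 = 293/23 = 12.74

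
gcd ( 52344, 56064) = 24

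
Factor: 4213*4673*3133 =11^1*13^1 * 241^1*383^1 *4673^1 = 61680464417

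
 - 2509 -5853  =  -8362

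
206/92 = 103/46 = 2.24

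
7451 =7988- 537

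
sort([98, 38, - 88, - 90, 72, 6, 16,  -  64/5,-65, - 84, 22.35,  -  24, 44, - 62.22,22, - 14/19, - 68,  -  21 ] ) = [ - 90 ,-88, -84, - 68, - 65, - 62.22, - 24, - 21, - 64/5, - 14/19, 6, 16, 22,22.35, 38,44,72,98]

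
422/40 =211/20  =  10.55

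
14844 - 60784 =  - 45940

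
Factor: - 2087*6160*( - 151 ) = 1941243920=2^4*5^1*7^1*11^1*151^1*2087^1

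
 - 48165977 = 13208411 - 61374388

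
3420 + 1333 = 4753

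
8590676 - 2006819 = 6583857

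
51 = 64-13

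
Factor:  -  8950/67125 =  - 2^1* 3^( - 1 )*5^( - 1)   =  - 2/15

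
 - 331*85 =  - 28135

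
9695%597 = 143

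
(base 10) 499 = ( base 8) 763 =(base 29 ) h6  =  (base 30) gj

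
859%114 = 61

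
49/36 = 1 + 13/36 = 1.36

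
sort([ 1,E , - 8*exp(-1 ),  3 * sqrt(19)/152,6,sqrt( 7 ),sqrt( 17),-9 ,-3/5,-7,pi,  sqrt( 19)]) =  [  -  9, - 7 , - 8*exp( -1), - 3/5,3*sqrt(19)/152,1, sqrt( 7 ),E,pi, sqrt( 17), sqrt(19),6]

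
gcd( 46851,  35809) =1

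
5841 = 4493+1348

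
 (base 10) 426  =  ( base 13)26a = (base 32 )da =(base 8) 652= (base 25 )H1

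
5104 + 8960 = 14064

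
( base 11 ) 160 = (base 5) 1222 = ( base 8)273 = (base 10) 187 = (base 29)6d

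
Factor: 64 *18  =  1152 = 2^7*3^2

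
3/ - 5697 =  -1/1899 = - 0.00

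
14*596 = 8344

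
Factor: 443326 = 2^1* 13^1*17^2*59^1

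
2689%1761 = 928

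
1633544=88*18563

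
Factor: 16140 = 2^2 * 3^1*5^1*269^1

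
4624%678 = 556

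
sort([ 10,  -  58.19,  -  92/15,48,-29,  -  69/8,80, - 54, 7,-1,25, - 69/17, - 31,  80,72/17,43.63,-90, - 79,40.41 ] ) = [  -  90, - 79, - 58.19,-54,  -  31, - 29, - 69/8, - 92/15, - 69/17, - 1,72/17,7,10,25,40.41,43.63, 48,80, 80] 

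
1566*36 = 56376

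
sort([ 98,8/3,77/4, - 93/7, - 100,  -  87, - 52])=[ - 100, - 87, - 52,-93/7, 8/3,77/4,98] 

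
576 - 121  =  455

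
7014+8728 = 15742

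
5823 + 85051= 90874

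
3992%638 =164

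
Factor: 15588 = 2^2*3^2  *  433^1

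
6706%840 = 826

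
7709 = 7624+85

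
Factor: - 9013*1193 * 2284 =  - 24558730556 = - 2^2*571^1*1193^1*9013^1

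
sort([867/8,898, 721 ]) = [867/8, 721,898 ] 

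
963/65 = 14 + 53/65= 14.82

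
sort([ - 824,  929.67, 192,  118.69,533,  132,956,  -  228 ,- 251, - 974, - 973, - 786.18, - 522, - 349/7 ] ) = [ - 974, - 973, -824,-786.18, - 522,-251,  -  228,- 349/7, 118.69 , 132,192,533, 929.67, 956]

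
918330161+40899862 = 959230023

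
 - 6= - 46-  - 40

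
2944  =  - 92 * ( - 32 ) 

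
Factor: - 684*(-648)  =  2^5*3^6*19^1 = 443232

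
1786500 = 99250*18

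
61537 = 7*8791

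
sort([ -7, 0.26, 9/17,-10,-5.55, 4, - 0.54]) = [  -  10, - 7, - 5.55, - 0.54,0.26,9/17, 4 ] 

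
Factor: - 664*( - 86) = 57104 = 2^4*43^1*83^1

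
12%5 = 2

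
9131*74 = 675694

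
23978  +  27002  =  50980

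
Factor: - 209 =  - 11^1*19^1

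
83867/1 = 83867 =83867.00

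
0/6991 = 0= 0.00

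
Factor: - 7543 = - 19^1*397^1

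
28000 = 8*3500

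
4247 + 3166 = 7413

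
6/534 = 1/89 = 0.01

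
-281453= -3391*83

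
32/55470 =16/27735 =0.00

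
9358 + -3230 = 6128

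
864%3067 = 864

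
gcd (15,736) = 1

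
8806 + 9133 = 17939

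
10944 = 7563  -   - 3381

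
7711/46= 167 + 29/46 = 167.63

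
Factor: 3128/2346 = 4/3= 2^2*3^(  -  1)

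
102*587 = 59874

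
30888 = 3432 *9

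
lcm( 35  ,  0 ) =0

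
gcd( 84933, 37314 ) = 9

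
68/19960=17/4990=0.00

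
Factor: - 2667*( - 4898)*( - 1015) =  - 2^1*3^1*5^1*7^2*29^1*31^1*79^1 * 127^1 = - 13258910490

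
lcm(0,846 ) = 0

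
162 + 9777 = 9939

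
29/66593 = 29/66593  =  0.00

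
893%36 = 29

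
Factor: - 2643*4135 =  - 3^1*5^1*827^1*881^1 = - 10928805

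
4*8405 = 33620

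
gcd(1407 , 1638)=21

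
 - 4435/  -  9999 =4435/9999  =  0.44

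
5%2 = 1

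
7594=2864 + 4730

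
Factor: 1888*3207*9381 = 56800228896  =  2^5*3^2 *53^1 * 59^2  *1069^1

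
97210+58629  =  155839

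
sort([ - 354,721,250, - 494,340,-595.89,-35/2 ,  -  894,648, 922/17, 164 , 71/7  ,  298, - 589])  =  [ - 894, - 595.89, - 589,-494, - 354,-35/2,71/7, 922/17, 164, 250, 298 , 340 , 648 , 721]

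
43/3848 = 43/3848  =  0.01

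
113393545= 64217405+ 49176140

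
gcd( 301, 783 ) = 1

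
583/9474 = 583/9474 = 0.06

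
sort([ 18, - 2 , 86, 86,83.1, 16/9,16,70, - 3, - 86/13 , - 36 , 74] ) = [ - 36, - 86/13, - 3, - 2, 16/9,16, 18, 70,74, 83.1,86 , 86] 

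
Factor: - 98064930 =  - 2^1*3^1*5^1 * 3268831^1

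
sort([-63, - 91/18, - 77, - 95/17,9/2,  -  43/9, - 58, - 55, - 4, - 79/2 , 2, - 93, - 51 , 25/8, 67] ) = [ - 93 , - 77, - 63, - 58,-55, - 51, - 79/2 , - 95/17, - 91/18,-43/9, - 4,2, 25/8,  9/2,  67]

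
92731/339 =92731/339 = 273.54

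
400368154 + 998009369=1398377523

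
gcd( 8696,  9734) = 2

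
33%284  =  33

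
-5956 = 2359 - 8315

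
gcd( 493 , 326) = 1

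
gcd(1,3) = 1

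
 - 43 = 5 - 48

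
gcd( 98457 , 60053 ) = 1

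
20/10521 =20/10521 =0.00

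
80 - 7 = 73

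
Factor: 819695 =5^1*71^1 * 2309^1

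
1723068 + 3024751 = 4747819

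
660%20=0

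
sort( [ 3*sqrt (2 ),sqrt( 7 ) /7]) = [ sqrt (7)/7,3 *sqrt(2 ) ]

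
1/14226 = 1/14226 = 0.00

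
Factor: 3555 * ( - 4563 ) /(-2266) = 2^( - 1 )*3^5 *5^1*11^ ( - 1 ) *13^2*79^1*103^( - 1)= 16221465/2266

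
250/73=250/73 = 3.42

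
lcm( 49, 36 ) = 1764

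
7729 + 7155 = 14884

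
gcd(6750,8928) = 18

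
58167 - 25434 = 32733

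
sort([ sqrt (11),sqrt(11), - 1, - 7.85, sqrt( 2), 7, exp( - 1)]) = [ - 7.85 , - 1, exp( - 1 ),sqrt( 2), sqrt( 11), sqrt( 11),7 ] 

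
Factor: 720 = 2^4*3^2*5^1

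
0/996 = 0 = 0.00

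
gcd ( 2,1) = 1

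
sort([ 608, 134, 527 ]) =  [134,527,608 ]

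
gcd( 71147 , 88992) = 1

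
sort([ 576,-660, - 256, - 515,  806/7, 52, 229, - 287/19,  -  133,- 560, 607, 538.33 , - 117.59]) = [  -  660, -560,-515, - 256, - 133, - 117.59,  -  287/19,  52,806/7, 229, 538.33,576 , 607]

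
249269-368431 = -119162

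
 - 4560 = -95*48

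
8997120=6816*1320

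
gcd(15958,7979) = 7979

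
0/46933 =0 = 0.00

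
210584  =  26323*8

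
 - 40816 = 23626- 64442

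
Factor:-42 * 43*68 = -122808 = - 2^3 * 3^1*7^1*17^1*43^1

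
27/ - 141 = -9/47 = - 0.19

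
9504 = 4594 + 4910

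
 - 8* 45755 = - 366040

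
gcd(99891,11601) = 9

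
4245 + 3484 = 7729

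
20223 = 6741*3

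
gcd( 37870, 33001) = 541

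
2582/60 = 1291/30 = 43.03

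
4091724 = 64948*63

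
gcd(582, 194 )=194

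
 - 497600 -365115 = - 862715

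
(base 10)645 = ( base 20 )1c5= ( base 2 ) 1010000101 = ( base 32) k5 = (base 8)1205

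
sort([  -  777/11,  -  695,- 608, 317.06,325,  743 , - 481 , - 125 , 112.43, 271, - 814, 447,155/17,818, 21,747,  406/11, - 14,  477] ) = [  -  814, - 695, -608, - 481, - 125, - 777/11, - 14, 155/17,21, 406/11, 112.43, 271, 317.06, 325,  447  ,  477,743 , 747 , 818] 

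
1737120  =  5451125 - 3714005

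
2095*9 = 18855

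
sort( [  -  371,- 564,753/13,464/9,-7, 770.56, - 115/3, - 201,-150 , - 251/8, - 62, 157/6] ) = [ - 564, - 371, - 201, - 150 , -62, - 115/3, - 251/8, - 7,  157/6,464/9, 753/13 , 770.56]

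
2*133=266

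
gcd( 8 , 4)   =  4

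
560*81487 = 45632720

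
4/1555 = 4/1555= 0.00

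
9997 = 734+9263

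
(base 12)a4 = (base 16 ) 7c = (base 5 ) 444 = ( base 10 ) 124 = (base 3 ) 11121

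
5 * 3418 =17090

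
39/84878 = 39/84878 = 0.00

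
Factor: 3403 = 41^1*83^1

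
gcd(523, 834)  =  1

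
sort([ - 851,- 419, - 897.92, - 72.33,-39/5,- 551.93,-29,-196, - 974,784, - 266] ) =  [ - 974, - 897.92, - 851,-551.93, - 419, - 266,-196, - 72.33, - 29, -39/5, 784] 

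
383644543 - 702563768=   -  318919225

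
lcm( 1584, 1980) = 7920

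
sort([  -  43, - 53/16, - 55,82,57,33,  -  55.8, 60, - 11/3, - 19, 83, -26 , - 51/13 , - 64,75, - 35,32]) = [ - 64,-55.8,  -  55, -43, - 35, - 26, - 19,-51/13, - 11/3, - 53/16 , 32,33,57, 60,75, 82,83] 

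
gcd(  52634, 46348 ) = 2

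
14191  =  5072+9119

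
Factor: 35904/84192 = 374/877=2^1*11^1*17^1 * 877^ (-1) 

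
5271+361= 5632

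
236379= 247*957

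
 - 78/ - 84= 13/14 = 0.93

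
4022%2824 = 1198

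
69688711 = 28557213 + 41131498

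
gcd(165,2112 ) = 33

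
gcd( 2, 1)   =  1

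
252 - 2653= -2401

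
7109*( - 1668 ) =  - 11857812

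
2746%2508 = 238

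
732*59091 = 43254612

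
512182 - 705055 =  - 192873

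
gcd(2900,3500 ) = 100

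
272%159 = 113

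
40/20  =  2 = 2.00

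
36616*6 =219696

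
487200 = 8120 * 60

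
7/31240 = 7/31240 =0.00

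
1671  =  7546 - 5875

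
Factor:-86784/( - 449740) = 192/995 =2^6*3^1 * 5^( - 1)*199^( - 1 ) 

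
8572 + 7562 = 16134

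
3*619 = 1857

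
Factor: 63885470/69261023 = 2^1*5^1*11^1 * 13^ (-1)*19^( - 1) * 389^1*1493^1 * 280409^(-1)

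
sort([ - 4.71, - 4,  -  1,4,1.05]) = [ - 4.71,  -  4, - 1,1.05,4]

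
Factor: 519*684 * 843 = 299261628 = 2^2*3^4*19^1*173^1*281^1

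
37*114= 4218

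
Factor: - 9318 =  - 2^1*3^1*1553^1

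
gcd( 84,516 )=12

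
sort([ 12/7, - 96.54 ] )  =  [ - 96.54,12/7]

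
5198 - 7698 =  - 2500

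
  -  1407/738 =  - 2+23/246 =-  1.91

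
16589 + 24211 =40800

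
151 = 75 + 76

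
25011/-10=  - 2502 + 9/10 = -2501.10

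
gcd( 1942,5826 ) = 1942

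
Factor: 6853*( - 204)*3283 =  - 4589673396 = - 2^2 * 3^1 * 7^3*11^1 * 17^1*67^1 * 89^1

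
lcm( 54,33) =594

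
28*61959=1734852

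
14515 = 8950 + 5565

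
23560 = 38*620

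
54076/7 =54076/7  =  7725.14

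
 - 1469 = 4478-5947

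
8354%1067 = 885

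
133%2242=133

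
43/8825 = 43/8825 = 0.00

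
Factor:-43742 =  - 2^1*21871^1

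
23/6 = 23/6=3.83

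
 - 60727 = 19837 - 80564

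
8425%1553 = 660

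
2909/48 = 60 + 29/48 = 60.60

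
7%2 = 1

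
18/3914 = 9/1957 = 0.00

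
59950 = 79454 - 19504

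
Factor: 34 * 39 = 1326 = 2^1*3^1* 13^1*17^1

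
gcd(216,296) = 8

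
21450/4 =5362+1/2= 5362.50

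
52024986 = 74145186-22120200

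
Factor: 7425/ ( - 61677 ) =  - 3^1*5^2 * 7^( - 1 )*89^( - 1) = -75/623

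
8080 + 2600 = 10680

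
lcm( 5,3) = 15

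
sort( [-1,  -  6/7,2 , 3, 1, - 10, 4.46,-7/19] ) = [ - 10 , - 1,  -  6/7, - 7/19,1,  2, 3, 4.46]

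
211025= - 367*( - 575) 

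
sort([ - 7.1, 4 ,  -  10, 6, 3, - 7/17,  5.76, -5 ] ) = [-10, - 7.1, - 5 , - 7/17,  3,4,  5.76 , 6 ]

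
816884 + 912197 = 1729081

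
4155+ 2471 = 6626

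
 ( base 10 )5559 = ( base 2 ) 1010110110111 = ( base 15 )19A9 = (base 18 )H2F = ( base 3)21121220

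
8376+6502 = 14878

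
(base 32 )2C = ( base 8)114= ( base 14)56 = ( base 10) 76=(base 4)1030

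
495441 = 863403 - 367962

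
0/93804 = 0 = 0.00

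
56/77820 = 14/19455 = 0.00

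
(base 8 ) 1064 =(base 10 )564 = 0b1000110100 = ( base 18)1d6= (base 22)13E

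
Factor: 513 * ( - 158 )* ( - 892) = 2^3*3^3*19^1*79^1*223^1 = 72300168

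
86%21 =2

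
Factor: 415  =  5^1*83^1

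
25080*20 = 501600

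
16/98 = 8/49 = 0.16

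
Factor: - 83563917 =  - 3^1*27854639^1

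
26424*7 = 184968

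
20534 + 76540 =97074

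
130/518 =65/259 = 0.25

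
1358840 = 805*1688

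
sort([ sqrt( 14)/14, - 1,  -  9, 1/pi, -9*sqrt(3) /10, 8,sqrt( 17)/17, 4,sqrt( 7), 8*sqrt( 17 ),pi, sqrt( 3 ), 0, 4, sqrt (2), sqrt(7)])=[-9,- 9*sqrt( 3)/10, - 1,0, sqrt( 17 )/17, sqrt( 14)/14,1/pi, sqrt( 2),sqrt(3),sqrt( 7 ),sqrt( 7),pi, 4, 4,8, 8*sqrt( 17 )] 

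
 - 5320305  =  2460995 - 7781300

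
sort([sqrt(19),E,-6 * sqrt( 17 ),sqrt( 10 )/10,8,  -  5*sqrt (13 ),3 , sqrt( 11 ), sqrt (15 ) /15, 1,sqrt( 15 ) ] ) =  [ - 6*sqrt( 17), - 5 * sqrt(13), sqrt(15 ) /15,  sqrt( 10)/10, 1, E , 3, sqrt ( 11 ) , sqrt( 15 ) , sqrt ( 19 ), 8] 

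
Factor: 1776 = 2^4*3^1*37^1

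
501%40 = 21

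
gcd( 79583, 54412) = 1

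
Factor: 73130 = 2^1 *5^1 * 71^1*103^1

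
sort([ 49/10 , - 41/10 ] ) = [ - 41/10,49/10 ] 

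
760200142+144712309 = 904912451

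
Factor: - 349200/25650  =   - 776/57 = -2^3*3^( - 1 )*19^( - 1)*97^1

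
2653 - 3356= - 703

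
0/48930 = 0 = 0.00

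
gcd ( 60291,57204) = 63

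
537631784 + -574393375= -36761591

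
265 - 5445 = -5180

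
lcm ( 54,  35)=1890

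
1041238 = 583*1786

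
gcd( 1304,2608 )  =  1304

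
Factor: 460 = 2^2*5^1*23^1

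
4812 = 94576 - 89764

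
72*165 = 11880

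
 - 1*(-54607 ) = 54607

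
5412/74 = 73 + 5/37 = 73.14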